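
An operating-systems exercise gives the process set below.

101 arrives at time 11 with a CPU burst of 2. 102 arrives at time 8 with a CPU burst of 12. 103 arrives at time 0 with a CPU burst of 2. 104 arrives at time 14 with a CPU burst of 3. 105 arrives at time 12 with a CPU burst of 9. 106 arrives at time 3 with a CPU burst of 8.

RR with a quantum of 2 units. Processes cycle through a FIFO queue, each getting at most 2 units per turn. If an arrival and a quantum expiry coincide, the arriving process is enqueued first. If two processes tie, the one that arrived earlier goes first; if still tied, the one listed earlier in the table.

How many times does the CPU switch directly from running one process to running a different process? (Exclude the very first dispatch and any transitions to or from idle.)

Gantt: | 103 0-2 | idle 2-3 | 106 3-9 | 102 9-11 | 106 11-13 | 101 13-15 | 102 15-17 | 105 17-19 | 104 19-21 | 102 21-23 | 105 23-25 | 104 25-26 | 102 26-28 | 105 28-30 | 102 30-32 | 105 32-34 | 102 34-36 | 105 36-37 |
Completion: 101=15  102=36  103=2  104=26  105=37  106=13
Turnaround (C−A): 101=4  102=28  103=2  104=12  105=25  106=10

15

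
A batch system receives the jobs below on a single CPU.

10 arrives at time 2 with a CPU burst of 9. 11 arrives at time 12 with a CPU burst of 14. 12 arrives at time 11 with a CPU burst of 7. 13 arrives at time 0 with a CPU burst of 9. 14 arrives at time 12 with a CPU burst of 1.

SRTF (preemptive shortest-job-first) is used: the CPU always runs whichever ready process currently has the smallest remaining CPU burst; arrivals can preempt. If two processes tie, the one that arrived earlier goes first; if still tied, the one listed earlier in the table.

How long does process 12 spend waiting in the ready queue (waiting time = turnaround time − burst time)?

Timeline: | 13 0-9 | 10 9-12 | 14 12-13 | 10 13-19 | 12 19-26 | 11 26-40 |
Completion: 10=19  11=40  12=26  13=9  14=13
Turnaround (C−A): 10=17  11=28  12=15  13=9  14=1
Waiting(12) = turnaround − burst = 15 − 7 = 8

8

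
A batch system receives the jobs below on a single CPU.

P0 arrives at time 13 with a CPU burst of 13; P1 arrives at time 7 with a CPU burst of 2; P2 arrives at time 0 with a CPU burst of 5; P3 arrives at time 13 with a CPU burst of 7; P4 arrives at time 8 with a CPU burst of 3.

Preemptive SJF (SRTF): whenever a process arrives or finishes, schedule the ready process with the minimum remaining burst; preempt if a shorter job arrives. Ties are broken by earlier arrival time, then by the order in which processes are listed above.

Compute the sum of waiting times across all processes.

8

Schedule: | P2 0-5 | idle 5-7 | P1 7-9 | P4 9-12 | idle 12-13 | P3 13-20 | P0 20-33 |
Completion: P0=33  P1=9  P2=5  P3=20  P4=12
Waiting = turnaround − burst: P0=7, P1=0, P2=0, P3=0, P4=1
Total waiting = 7 + 0 + 0 + 0 + 1 = 8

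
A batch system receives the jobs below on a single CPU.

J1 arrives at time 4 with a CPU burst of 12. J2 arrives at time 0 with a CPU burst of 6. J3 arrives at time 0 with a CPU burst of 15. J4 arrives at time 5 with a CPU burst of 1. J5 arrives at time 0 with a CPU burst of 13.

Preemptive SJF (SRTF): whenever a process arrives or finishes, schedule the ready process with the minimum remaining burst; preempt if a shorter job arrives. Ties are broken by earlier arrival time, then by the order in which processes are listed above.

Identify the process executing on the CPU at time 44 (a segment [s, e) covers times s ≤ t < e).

Timeline: | J2 0-6 | J4 6-7 | J1 7-19 | J5 19-32 | J3 32-47 |
Completion: J1=19  J2=6  J3=47  J4=7  J5=32
Turnaround (C−A): J1=15  J2=6  J3=47  J4=2  J5=32

J3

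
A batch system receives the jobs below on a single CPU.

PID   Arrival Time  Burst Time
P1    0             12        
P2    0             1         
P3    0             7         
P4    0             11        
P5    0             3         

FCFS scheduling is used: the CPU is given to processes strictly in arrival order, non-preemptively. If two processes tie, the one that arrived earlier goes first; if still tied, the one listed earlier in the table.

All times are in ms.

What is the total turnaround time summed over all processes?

Timeline: | P1 0-12 | P2 12-13 | P3 13-20 | P4 20-31 | P5 31-34 |
Completion: P1=12  P2=13  P3=20  P4=31  P5=34
Turnaround (C−A): P1=12  P2=13  P3=20  P4=31  P5=34
Turnaround = completion − arrival: P1=12, P2=13, P3=20, P4=31, P5=34
Total turnaround = 12 + 13 + 20 + 31 + 34 = 110

110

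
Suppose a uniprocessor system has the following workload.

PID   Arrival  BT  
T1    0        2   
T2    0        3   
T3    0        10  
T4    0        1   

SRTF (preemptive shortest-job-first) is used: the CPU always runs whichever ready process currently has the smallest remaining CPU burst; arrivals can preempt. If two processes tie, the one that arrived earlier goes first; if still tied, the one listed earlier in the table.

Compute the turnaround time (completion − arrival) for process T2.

6

Timeline: | T4 0-1 | T1 1-3 | T2 3-6 | T3 6-16 |
Completion: T1=3  T2=6  T3=16  T4=1
Turnaround (C−A): T1=3  T2=6  T3=16  T4=1
Turnaround(T2) = completion − arrival = 6 − 0 = 6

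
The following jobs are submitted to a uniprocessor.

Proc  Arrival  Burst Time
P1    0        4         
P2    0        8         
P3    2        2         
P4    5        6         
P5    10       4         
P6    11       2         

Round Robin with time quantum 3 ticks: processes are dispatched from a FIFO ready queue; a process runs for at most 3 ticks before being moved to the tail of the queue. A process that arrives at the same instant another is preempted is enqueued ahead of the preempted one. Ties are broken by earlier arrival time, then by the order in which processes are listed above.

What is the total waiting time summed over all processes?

57

Timeline: | P1 0-3 | P2 3-6 | P3 6-8 | P1 8-9 | P4 9-12 | P2 12-15 | P5 15-18 | P6 18-20 | P4 20-23 | P2 23-25 | P5 25-26 |
Completion: P1=9  P2=25  P3=8  P4=23  P5=26  P6=20
Turnaround (C−A): P1=9  P2=25  P3=6  P4=18  P5=16  P6=9
Waiting = turnaround − burst: P1=5, P2=17, P3=4, P4=12, P5=12, P6=7
Total waiting = 5 + 17 + 4 + 12 + 12 + 7 = 57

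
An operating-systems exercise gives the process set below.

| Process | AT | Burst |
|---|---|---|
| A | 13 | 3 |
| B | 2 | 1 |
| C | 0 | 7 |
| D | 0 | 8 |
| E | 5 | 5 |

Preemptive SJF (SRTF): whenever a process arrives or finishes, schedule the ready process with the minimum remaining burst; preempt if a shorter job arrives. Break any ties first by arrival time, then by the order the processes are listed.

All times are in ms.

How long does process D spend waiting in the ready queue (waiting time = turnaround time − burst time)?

Gantt: | C 0-2 | B 2-3 | C 3-8 | E 8-13 | A 13-16 | D 16-24 |
Completion: A=16  B=3  C=8  D=24  E=13
Turnaround (C−A): A=3  B=1  C=8  D=24  E=8
Waiting(D) = turnaround − burst = 24 − 8 = 16

16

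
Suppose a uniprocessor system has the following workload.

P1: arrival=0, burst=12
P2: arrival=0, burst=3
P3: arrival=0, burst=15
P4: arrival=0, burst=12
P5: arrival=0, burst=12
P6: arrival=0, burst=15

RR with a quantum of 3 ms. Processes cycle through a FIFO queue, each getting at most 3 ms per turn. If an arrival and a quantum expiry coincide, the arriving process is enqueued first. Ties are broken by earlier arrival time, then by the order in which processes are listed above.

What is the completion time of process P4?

Timeline: | P1 0-3 | P2 3-6 | P3 6-9 | P4 9-12 | P5 12-15 | P6 15-18 | P1 18-21 | P3 21-24 | P4 24-27 | P5 27-30 | P6 30-33 | P1 33-36 | P3 36-39 | P4 39-42 | P5 42-45 | P6 45-48 | P1 48-51 | P3 51-54 | P4 54-57 | P5 57-60 | P6 60-63 | P3 63-66 | P6 66-69 |
Completion: P1=51  P2=6  P3=66  P4=57  P5=60  P6=69

57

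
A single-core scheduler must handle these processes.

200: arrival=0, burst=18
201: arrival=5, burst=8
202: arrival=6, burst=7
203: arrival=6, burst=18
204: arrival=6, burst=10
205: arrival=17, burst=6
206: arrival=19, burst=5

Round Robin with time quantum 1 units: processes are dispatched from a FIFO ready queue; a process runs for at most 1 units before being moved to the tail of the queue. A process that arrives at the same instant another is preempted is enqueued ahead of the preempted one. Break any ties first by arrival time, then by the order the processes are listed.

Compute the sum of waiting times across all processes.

Timeline: | 200 0-5 | 201 5-6 | 200 6-7 | 202 7-8 | 203 8-9 | 204 9-10 | 201 10-11 | 200 11-12 | 202 12-13 | 203 13-14 | 204 14-15 | 201 15-16 | 200 16-17 | 202 17-18 | 203 18-19 | 204 19-20 | 201 20-21 | 205 21-22 | 200 22-23 | 202 23-24 | 206 24-25 | 203 25-26 | 204 26-27 | 201 27-28 | 205 28-29 | 200 29-30 | 202 30-31 | 206 31-32 | 203 32-33 | 204 33-34 | 201 34-35 | 205 35-36 | 200 36-37 | 202 37-38 | 206 38-39 | 203 39-40 | 204 40-41 | 201 41-42 | 205 42-43 | 200 43-44 | 202 44-45 | 206 45-46 | 203 46-47 | 204 47-48 | 201 48-49 | 205 49-50 | 200 50-51 | 206 51-52 | 203 52-53 | 204 53-54 | 205 54-55 | 200 55-56 | 203 56-57 | 204 57-58 | 200 58-59 | 203 59-60 | 204 60-61 | 200 61-62 | 203 62-63 | 200 63-64 | 203 64-65 | 200 65-66 | 203 66-72 |
Completion: 200=66  201=49  202=45  203=72  204=61  205=55  206=52
Turnaround (C−A): 200=66  201=44  202=39  203=66  204=55  205=38  206=33
Waiting = turnaround − burst: 200=48, 201=36, 202=32, 203=48, 204=45, 205=32, 206=28
Total waiting = 48 + 36 + 32 + 48 + 45 + 32 + 28 = 269

269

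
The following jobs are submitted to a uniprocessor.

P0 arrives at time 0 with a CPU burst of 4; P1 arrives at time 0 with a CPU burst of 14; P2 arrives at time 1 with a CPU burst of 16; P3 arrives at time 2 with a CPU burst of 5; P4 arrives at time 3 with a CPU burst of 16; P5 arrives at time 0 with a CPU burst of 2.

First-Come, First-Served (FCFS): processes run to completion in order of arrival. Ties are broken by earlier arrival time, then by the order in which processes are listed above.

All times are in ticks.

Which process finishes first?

Schedule: | P0 0-4 | P1 4-18 | P5 18-20 | P2 20-36 | P3 36-41 | P4 41-57 |
Completion: P0=4  P1=18  P2=36  P3=41  P4=57  P5=20
Finish order: P0 → P1 → P5 → P2 → P3 → P4

P0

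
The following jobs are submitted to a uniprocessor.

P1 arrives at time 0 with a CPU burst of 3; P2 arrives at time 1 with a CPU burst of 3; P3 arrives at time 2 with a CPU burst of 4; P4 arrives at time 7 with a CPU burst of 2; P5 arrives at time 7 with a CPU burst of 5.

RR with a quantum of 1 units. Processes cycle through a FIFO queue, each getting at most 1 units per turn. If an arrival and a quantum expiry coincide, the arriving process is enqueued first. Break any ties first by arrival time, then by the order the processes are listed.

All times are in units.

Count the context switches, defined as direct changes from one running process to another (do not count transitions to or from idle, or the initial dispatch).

14

Schedule: | P1 0-1 | P2 1-2 | P1 2-3 | P3 3-4 | P2 4-5 | P1 5-6 | P3 6-7 | P2 7-8 | P4 8-9 | P5 9-10 | P3 10-11 | P4 11-12 | P5 12-13 | P3 13-14 | P5 14-17 |
Completion: P1=6  P2=8  P3=14  P4=12  P5=17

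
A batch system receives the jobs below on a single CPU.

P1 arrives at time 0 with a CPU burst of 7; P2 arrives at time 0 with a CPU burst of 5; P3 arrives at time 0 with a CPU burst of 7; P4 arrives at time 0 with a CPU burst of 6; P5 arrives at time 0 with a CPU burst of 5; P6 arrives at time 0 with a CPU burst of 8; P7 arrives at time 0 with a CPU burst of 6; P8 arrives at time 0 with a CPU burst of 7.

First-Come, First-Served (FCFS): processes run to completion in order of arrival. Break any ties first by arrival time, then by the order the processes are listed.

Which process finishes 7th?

Schedule: | P1 0-7 | P2 7-12 | P3 12-19 | P4 19-25 | P5 25-30 | P6 30-38 | P7 38-44 | P8 44-51 |
Completion: P1=7  P2=12  P3=19  P4=25  P5=30  P6=38  P7=44  P8=51
Turnaround (C−A): P1=7  P2=12  P3=19  P4=25  P5=30  P6=38  P7=44  P8=51
Finish order: P1 → P2 → P3 → P4 → P5 → P6 → P7 → P8

P7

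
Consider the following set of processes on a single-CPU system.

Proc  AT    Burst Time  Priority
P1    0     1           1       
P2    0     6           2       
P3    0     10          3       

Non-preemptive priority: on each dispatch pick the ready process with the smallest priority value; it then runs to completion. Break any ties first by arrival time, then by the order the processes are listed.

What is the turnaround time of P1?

Timeline: | P1 0-1 | P2 1-7 | P3 7-17 |
Completion: P1=1  P2=7  P3=17
Turnaround (C−A): P1=1  P2=7  P3=17
Turnaround(P1) = completion − arrival = 1 − 0 = 1

1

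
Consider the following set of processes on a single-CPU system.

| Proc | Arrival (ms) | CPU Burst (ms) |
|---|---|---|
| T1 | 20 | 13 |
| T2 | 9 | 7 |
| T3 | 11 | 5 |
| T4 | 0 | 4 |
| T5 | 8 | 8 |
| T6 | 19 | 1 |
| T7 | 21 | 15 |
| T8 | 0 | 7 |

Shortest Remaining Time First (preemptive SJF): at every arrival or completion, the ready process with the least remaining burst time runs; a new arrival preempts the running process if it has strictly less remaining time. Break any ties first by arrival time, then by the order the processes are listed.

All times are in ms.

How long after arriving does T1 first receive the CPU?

12

Schedule: | T4 0-4 | T8 4-11 | T3 11-16 | T2 16-19 | T6 19-20 | T2 20-24 | T5 24-32 | T1 32-45 | T7 45-60 |
Completion: T1=45  T2=24  T3=16  T4=4  T5=32  T6=20  T7=60  T8=11
Response(T1) = first start − arrival = 32 − 20 = 12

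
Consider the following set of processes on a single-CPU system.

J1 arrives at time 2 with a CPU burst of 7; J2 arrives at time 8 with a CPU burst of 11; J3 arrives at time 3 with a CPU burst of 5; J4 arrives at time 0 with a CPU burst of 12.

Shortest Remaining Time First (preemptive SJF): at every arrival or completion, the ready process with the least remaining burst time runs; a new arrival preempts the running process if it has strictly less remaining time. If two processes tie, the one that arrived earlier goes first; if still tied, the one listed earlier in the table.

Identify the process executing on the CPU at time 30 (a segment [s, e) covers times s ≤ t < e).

Gantt: | J4 0-2 | J1 2-3 | J3 3-8 | J1 8-14 | J4 14-24 | J2 24-35 |
Completion: J1=14  J2=35  J3=8  J4=24
Turnaround (C−A): J1=12  J2=27  J3=5  J4=24

J2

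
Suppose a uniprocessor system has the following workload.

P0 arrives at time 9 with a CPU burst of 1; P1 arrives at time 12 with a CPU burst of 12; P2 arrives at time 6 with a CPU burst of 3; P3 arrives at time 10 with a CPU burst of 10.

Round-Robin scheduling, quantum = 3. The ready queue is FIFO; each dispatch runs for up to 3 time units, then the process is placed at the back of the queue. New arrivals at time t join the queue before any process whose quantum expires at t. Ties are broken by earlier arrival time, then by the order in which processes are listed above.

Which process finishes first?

Schedule: | idle 0-6 | P2 6-9 | P0 9-10 | P3 10-13 | P1 13-16 | P3 16-19 | P1 19-22 | P3 22-25 | P1 25-28 | P3 28-29 | P1 29-32 |
Completion: P0=10  P1=32  P2=9  P3=29
Turnaround (C−A): P0=1  P1=20  P2=3  P3=19
Finish order: P2 → P0 → P3 → P1

P2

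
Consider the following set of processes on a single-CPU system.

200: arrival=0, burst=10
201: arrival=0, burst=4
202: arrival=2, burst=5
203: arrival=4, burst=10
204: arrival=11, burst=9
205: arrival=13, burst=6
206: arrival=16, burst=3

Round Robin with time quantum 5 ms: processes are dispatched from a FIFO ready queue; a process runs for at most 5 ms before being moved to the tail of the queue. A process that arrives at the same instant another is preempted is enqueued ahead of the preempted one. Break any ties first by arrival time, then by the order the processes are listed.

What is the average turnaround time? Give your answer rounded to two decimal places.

Timeline: | 200 0-5 | 201 5-9 | 202 9-14 | 203 14-19 | 200 19-24 | 204 24-29 | 205 29-34 | 206 34-37 | 203 37-42 | 204 42-46 | 205 46-47 |
Completion: 200=24  201=9  202=14  203=42  204=46  205=47  206=37
Turnaround (C−A): 200=24  201=9  202=12  203=38  204=35  205=34  206=21
Turnaround times: 200=24, 201=9, 202=12, 203=38, 204=35, 205=34, 206=21
Average turnaround = (24+9+12+38+35+34+21) / 7 = 173/7 = 24.71

24.71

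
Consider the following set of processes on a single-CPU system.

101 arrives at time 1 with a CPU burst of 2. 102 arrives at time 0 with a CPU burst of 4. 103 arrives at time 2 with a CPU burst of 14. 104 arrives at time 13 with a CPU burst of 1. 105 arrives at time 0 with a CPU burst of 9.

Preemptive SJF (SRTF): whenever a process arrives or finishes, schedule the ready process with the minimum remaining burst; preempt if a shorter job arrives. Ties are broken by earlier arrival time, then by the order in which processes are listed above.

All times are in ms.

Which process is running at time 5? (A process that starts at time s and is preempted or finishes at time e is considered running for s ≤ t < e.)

Gantt: | 102 0-1 | 101 1-3 | 102 3-6 | 105 6-13 | 104 13-14 | 105 14-16 | 103 16-30 |
Completion: 101=3  102=6  103=30  104=14  105=16
Turnaround (C−A): 101=2  102=6  103=28  104=1  105=16

102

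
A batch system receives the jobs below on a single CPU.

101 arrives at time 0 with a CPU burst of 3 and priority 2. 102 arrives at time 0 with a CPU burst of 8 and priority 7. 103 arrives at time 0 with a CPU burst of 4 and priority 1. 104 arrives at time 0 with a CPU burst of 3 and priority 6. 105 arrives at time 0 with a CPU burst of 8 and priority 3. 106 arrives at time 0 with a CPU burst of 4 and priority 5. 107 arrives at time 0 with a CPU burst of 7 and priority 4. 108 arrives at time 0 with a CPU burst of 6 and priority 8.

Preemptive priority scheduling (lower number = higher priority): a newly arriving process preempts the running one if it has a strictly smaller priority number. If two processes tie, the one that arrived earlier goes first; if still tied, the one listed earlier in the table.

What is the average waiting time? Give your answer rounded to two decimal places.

17.50

Timeline: | 103 0-4 | 101 4-7 | 105 7-15 | 107 15-22 | 106 22-26 | 104 26-29 | 102 29-37 | 108 37-43 |
Completion: 101=7  102=37  103=4  104=29  105=15  106=26  107=22  108=43
Turnaround (C−A): 101=7  102=37  103=4  104=29  105=15  106=26  107=22  108=43
Waiting times: 101=4, 102=29, 103=0, 104=26, 105=7, 106=22, 107=15, 108=37
Average waiting = (4+29+0+26+7+22+15+37) / 8 = 140/8 = 17.50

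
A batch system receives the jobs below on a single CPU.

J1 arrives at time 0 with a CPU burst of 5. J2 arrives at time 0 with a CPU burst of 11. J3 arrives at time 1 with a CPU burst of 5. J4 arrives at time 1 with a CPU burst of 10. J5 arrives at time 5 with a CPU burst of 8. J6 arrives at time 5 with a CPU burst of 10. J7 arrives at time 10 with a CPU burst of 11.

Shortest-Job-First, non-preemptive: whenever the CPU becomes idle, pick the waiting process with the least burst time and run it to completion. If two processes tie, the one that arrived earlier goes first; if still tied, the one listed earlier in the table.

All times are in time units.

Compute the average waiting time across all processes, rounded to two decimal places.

Schedule: | J1 0-5 | J3 5-10 | J5 10-18 | J4 18-28 | J6 28-38 | J2 38-49 | J7 49-60 |
Completion: J1=5  J2=49  J3=10  J4=28  J5=18  J6=38  J7=60
Waiting times: J1=0, J2=38, J3=4, J4=17, J5=5, J6=23, J7=39
Average waiting = (0+38+4+17+5+23+39) / 7 = 126/7 = 18.00

18.00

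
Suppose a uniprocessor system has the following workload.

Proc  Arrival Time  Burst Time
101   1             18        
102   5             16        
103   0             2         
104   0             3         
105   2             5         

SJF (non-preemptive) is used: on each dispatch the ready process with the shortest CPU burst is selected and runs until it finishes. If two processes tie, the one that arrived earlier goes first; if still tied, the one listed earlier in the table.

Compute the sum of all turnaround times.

Schedule: | 103 0-2 | 104 2-5 | 105 5-10 | 102 10-26 | 101 26-44 |
Completion: 101=44  102=26  103=2  104=5  105=10
Turnaround (C−A): 101=43  102=21  103=2  104=5  105=8
Turnaround = completion − arrival: 101=43, 102=21, 103=2, 104=5, 105=8
Total turnaround = 43 + 21 + 2 + 5 + 8 = 79

79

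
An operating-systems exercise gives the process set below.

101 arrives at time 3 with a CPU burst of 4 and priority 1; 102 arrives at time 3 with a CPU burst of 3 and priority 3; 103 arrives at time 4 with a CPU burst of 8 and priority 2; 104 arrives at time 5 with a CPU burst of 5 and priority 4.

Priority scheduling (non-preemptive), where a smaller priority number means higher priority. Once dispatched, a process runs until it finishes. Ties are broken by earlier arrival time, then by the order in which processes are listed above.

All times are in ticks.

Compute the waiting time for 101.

0

Schedule: | idle 0-3 | 101 3-7 | 103 7-15 | 102 15-18 | 104 18-23 |
Completion: 101=7  102=18  103=15  104=23
Turnaround (C−A): 101=4  102=15  103=11  104=18
Waiting(101) = turnaround − burst = 4 − 4 = 0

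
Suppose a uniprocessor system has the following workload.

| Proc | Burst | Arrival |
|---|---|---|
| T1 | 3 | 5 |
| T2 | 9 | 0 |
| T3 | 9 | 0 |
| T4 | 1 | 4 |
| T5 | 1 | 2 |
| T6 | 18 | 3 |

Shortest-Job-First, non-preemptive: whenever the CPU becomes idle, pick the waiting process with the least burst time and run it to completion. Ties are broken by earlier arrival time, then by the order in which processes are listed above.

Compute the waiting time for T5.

7

Timeline: | T2 0-9 | T5 9-10 | T4 10-11 | T1 11-14 | T3 14-23 | T6 23-41 |
Completion: T1=14  T2=9  T3=23  T4=11  T5=10  T6=41
Waiting(T5) = turnaround − burst = 8 − 1 = 7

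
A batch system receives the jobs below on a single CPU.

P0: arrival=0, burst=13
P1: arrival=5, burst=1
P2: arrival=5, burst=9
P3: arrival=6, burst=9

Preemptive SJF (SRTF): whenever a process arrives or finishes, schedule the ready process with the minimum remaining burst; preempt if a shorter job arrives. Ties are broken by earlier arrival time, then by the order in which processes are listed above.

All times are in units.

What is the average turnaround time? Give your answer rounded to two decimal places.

14.75

Timeline: | P0 0-5 | P1 5-6 | P0 6-14 | P2 14-23 | P3 23-32 |
Completion: P0=14  P1=6  P2=23  P3=32
Turnaround (C−A): P0=14  P1=1  P2=18  P3=26
Turnaround times: P0=14, P1=1, P2=18, P3=26
Average turnaround = (14+1+18+26) / 4 = 59/4 = 14.75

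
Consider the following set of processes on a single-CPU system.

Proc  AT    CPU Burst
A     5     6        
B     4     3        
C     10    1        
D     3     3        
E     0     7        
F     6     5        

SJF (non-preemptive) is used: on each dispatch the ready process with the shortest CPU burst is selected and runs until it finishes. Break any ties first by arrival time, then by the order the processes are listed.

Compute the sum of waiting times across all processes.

33

Gantt: | E 0-7 | D 7-10 | C 10-11 | B 11-14 | F 14-19 | A 19-25 |
Completion: A=25  B=14  C=11  D=10  E=7  F=19
Turnaround (C−A): A=20  B=10  C=1  D=7  E=7  F=13
Waiting = turnaround − burst: A=14, B=7, C=0, D=4, E=0, F=8
Total waiting = 14 + 7 + 0 + 4 + 0 + 8 = 33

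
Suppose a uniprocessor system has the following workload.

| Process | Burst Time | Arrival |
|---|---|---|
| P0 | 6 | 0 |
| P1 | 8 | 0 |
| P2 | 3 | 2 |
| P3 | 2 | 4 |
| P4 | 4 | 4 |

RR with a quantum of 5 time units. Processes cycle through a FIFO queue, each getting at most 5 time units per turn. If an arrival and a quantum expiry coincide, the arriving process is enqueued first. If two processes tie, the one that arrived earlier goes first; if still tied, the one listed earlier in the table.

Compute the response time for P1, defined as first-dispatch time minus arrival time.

Timeline: | P0 0-5 | P1 5-10 | P2 10-13 | P3 13-15 | P4 15-19 | P0 19-20 | P1 20-23 |
Completion: P0=20  P1=23  P2=13  P3=15  P4=19
Response(P1) = first start − arrival = 5 − 0 = 5

5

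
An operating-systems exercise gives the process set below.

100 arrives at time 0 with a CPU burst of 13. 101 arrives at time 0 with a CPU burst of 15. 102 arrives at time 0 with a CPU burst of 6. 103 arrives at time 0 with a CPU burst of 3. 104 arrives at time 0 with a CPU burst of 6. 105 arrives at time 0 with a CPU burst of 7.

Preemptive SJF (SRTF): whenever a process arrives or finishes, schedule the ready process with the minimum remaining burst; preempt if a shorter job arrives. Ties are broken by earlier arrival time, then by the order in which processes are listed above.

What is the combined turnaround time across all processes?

134

Timeline: | 103 0-3 | 102 3-9 | 104 9-15 | 105 15-22 | 100 22-35 | 101 35-50 |
Completion: 100=35  101=50  102=9  103=3  104=15  105=22
Turnaround = completion − arrival: 100=35, 101=50, 102=9, 103=3, 104=15, 105=22
Total turnaround = 35 + 50 + 9 + 3 + 15 + 22 = 134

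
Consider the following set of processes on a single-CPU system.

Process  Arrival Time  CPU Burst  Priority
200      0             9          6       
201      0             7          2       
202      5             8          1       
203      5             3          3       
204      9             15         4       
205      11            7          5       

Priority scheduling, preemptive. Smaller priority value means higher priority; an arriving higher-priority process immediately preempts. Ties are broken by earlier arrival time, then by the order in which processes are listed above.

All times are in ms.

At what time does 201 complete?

15

Timeline: | 201 0-5 | 202 5-13 | 201 13-15 | 203 15-18 | 204 18-33 | 205 33-40 | 200 40-49 |
Completion: 200=49  201=15  202=13  203=18  204=33  205=40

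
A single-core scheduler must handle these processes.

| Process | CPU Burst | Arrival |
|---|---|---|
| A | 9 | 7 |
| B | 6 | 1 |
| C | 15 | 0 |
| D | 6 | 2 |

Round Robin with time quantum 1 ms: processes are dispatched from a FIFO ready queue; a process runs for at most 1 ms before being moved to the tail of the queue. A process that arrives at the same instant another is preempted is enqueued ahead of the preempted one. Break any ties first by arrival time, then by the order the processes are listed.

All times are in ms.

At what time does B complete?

20

Gantt: | C 0-1 | B 1-2 | C 2-3 | D 3-4 | B 4-5 | C 5-6 | D 6-7 | B 7-8 | C 8-9 | A 9-10 | D 10-11 | B 11-12 | C 12-13 | A 13-14 | D 14-15 | B 15-16 | C 16-17 | A 17-18 | D 18-19 | B 19-20 | C 20-21 | A 21-22 | D 22-23 | C 23-24 | A 24-25 | C 25-26 | A 26-27 | C 27-28 | A 28-29 | C 29-30 | A 30-31 | C 31-32 | A 32-33 | C 33-36 |
Completion: A=33  B=20  C=36  D=23
Turnaround (C−A): A=26  B=19  C=36  D=21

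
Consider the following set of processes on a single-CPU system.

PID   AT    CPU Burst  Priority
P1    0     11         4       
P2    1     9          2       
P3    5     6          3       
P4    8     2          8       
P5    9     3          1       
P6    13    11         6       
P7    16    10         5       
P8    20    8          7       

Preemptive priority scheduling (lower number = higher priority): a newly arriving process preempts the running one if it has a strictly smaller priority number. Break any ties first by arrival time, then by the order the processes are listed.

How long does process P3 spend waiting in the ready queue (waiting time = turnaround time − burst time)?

8

Gantt: | P1 0-1 | P2 1-9 | P5 9-12 | P2 12-13 | P3 13-19 | P1 19-29 | P7 29-39 | P6 39-50 | P8 50-58 | P4 58-60 |
Completion: P1=29  P2=13  P3=19  P4=60  P5=12  P6=50  P7=39  P8=58
Turnaround (C−A): P1=29  P2=12  P3=14  P4=52  P5=3  P6=37  P7=23  P8=38
Waiting(P3) = turnaround − burst = 14 − 6 = 8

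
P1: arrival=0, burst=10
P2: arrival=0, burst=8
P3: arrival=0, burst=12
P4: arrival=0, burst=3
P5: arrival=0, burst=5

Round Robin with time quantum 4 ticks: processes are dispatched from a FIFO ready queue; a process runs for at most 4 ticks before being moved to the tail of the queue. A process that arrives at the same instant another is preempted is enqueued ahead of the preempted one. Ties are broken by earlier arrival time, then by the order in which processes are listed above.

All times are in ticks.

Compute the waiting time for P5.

27

Timeline: | P1 0-4 | P2 4-8 | P3 8-12 | P4 12-15 | P5 15-19 | P1 19-23 | P2 23-27 | P3 27-31 | P5 31-32 | P1 32-34 | P3 34-38 |
Completion: P1=34  P2=27  P3=38  P4=15  P5=32
Waiting(P5) = turnaround − burst = 32 − 5 = 27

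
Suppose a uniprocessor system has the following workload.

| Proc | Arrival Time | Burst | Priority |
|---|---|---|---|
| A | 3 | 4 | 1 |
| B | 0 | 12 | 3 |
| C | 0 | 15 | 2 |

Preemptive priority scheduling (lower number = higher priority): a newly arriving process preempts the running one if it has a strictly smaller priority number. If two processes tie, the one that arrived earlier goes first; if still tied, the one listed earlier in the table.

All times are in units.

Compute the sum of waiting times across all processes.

Timeline: | C 0-3 | A 3-7 | C 7-19 | B 19-31 |
Completion: A=7  B=31  C=19
Turnaround (C−A): A=4  B=31  C=19
Waiting = turnaround − burst: A=0, B=19, C=4
Total waiting = 0 + 19 + 4 = 23

23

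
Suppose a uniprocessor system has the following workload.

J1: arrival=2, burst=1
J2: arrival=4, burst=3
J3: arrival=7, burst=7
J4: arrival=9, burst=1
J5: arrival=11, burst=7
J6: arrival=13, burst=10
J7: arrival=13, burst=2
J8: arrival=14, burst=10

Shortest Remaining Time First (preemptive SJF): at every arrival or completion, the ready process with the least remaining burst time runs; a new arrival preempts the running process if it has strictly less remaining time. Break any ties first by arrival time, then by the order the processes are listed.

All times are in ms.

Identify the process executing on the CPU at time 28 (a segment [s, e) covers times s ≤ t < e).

J6

Schedule: | idle 0-2 | J1 2-3 | idle 3-4 | J2 4-7 | J3 7-9 | J4 9-10 | J3 10-15 | J7 15-17 | J5 17-24 | J6 24-34 | J8 34-44 |
Completion: J1=3  J2=7  J3=15  J4=10  J5=24  J6=34  J7=17  J8=44
Turnaround (C−A): J1=1  J2=3  J3=8  J4=1  J5=13  J6=21  J7=4  J8=30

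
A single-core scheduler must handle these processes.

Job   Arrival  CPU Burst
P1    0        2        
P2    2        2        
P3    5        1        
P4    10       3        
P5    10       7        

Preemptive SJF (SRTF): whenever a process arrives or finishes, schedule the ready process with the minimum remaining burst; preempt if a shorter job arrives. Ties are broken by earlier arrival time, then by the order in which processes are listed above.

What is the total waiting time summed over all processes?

3

Schedule: | P1 0-2 | P2 2-4 | idle 4-5 | P3 5-6 | idle 6-10 | P4 10-13 | P5 13-20 |
Completion: P1=2  P2=4  P3=6  P4=13  P5=20
Waiting = turnaround − burst: P1=0, P2=0, P3=0, P4=0, P5=3
Total waiting = 0 + 0 + 0 + 0 + 3 = 3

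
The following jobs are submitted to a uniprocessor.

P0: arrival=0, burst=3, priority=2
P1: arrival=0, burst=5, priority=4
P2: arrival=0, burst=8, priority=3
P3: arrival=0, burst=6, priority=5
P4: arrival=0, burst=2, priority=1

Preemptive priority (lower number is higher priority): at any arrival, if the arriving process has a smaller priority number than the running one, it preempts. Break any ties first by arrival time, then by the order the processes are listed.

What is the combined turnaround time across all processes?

62

Gantt: | P4 0-2 | P0 2-5 | P2 5-13 | P1 13-18 | P3 18-24 |
Completion: P0=5  P1=18  P2=13  P3=24  P4=2
Turnaround (C−A): P0=5  P1=18  P2=13  P3=24  P4=2
Turnaround = completion − arrival: P0=5, P1=18, P2=13, P3=24, P4=2
Total turnaround = 5 + 18 + 13 + 24 + 2 = 62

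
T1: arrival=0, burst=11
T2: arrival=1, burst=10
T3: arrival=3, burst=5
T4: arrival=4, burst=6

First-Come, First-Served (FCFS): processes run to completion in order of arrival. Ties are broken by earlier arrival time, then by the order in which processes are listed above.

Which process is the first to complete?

Schedule: | T1 0-11 | T2 11-21 | T3 21-26 | T4 26-32 |
Completion: T1=11  T2=21  T3=26  T4=32
Turnaround (C−A): T1=11  T2=20  T3=23  T4=28
Finish order: T1 → T2 → T3 → T4

T1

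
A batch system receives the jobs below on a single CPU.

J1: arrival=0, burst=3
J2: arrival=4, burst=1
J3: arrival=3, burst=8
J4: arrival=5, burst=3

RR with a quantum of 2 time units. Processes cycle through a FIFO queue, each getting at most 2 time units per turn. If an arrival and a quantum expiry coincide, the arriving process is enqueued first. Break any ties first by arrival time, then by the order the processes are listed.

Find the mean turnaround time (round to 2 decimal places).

5.75

Schedule: | J1 0-3 | J3 3-5 | J2 5-6 | J4 6-8 | J3 8-10 | J4 10-11 | J3 11-15 |
Completion: J1=3  J2=6  J3=15  J4=11
Turnaround (C−A): J1=3  J2=2  J3=12  J4=6
Turnaround times: J1=3, J2=2, J3=12, J4=6
Average turnaround = (3+2+12+6) / 4 = 23/4 = 5.75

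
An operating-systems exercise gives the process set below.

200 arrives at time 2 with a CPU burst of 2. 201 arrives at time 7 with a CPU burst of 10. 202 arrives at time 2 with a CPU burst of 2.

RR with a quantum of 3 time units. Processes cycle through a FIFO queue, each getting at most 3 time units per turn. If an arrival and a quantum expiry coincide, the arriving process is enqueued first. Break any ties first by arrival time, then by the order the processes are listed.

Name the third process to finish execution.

201

Timeline: | idle 0-2 | 200 2-4 | 202 4-6 | idle 6-7 | 201 7-17 |
Completion: 200=4  201=17  202=6
Finish order: 200 → 202 → 201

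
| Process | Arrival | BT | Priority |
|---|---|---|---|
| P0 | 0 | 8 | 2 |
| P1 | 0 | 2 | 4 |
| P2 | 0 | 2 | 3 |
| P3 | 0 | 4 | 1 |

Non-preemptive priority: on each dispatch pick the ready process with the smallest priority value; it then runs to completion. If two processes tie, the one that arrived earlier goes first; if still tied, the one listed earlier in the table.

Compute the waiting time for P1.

Schedule: | P3 0-4 | P0 4-12 | P2 12-14 | P1 14-16 |
Completion: P0=12  P1=16  P2=14  P3=4
Waiting(P1) = turnaround − burst = 16 − 2 = 14

14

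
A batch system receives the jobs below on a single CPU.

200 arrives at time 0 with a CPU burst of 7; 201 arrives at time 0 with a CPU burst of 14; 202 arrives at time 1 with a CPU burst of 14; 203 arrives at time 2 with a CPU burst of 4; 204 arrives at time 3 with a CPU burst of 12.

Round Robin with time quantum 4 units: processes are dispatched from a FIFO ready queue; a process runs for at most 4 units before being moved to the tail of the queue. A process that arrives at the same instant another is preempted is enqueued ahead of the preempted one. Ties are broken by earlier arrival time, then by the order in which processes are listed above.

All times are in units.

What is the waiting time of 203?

10

Schedule: | 200 0-4 | 201 4-8 | 202 8-12 | 203 12-16 | 204 16-20 | 200 20-23 | 201 23-27 | 202 27-31 | 204 31-35 | 201 35-39 | 202 39-43 | 204 43-47 | 201 47-49 | 202 49-51 |
Completion: 200=23  201=49  202=51  203=16  204=47
Turnaround (C−A): 200=23  201=49  202=50  203=14  204=44
Waiting(203) = turnaround − burst = 14 − 4 = 10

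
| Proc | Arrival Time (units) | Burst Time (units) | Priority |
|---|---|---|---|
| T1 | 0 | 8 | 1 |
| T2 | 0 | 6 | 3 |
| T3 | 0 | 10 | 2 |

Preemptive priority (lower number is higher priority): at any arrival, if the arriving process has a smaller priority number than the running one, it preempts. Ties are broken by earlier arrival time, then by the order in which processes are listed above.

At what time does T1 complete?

8

Timeline: | T1 0-8 | T3 8-18 | T2 18-24 |
Completion: T1=8  T2=24  T3=18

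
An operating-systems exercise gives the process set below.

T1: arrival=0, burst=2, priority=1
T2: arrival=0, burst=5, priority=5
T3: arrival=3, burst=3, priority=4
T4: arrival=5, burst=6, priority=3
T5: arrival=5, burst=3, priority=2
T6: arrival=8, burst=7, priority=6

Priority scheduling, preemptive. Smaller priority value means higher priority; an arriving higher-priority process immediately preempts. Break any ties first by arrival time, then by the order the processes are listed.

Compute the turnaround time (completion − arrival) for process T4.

9

Timeline: | T1 0-2 | T2 2-3 | T3 3-5 | T5 5-8 | T4 8-14 | T3 14-15 | T2 15-19 | T6 19-26 |
Completion: T1=2  T2=19  T3=15  T4=14  T5=8  T6=26
Turnaround (C−A): T1=2  T2=19  T3=12  T4=9  T5=3  T6=18
Turnaround(T4) = completion − arrival = 14 − 5 = 9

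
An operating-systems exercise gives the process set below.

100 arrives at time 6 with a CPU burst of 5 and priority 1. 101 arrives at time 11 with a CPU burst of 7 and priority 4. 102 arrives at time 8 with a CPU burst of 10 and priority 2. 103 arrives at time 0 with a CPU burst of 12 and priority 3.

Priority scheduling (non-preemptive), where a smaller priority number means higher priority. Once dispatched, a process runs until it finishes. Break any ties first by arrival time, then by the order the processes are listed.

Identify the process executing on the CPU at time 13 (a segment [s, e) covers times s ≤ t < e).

Schedule: | 103 0-12 | 100 12-17 | 102 17-27 | 101 27-34 |
Completion: 100=17  101=34  102=27  103=12
Turnaround (C−A): 100=11  101=23  102=19  103=12

100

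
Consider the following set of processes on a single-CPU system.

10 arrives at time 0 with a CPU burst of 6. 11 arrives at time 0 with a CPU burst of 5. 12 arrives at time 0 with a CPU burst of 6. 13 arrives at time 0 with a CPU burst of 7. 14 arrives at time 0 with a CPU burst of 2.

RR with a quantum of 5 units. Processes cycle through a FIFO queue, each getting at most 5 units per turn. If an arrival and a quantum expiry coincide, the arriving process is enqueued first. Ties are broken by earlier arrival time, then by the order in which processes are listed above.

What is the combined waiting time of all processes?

79

Gantt: | 10 0-5 | 11 5-10 | 12 10-15 | 13 15-20 | 14 20-22 | 10 22-23 | 12 23-24 | 13 24-26 |
Completion: 10=23  11=10  12=24  13=26  14=22
Turnaround (C−A): 10=23  11=10  12=24  13=26  14=22
Waiting = turnaround − burst: 10=17, 11=5, 12=18, 13=19, 14=20
Total waiting = 17 + 5 + 18 + 19 + 20 = 79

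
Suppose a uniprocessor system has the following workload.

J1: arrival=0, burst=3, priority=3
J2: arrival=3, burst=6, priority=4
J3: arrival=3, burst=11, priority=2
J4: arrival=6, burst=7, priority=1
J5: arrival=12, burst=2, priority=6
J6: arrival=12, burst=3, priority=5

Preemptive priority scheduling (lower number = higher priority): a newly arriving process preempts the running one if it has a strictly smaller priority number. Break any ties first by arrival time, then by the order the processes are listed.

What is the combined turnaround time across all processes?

90

Schedule: | J1 0-3 | J3 3-6 | J4 6-13 | J3 13-21 | J2 21-27 | J6 27-30 | J5 30-32 |
Completion: J1=3  J2=27  J3=21  J4=13  J5=32  J6=30
Turnaround (C−A): J1=3  J2=24  J3=18  J4=7  J5=20  J6=18
Turnaround = completion − arrival: J1=3, J2=24, J3=18, J4=7, J5=20, J6=18
Total turnaround = 3 + 24 + 18 + 7 + 20 + 18 = 90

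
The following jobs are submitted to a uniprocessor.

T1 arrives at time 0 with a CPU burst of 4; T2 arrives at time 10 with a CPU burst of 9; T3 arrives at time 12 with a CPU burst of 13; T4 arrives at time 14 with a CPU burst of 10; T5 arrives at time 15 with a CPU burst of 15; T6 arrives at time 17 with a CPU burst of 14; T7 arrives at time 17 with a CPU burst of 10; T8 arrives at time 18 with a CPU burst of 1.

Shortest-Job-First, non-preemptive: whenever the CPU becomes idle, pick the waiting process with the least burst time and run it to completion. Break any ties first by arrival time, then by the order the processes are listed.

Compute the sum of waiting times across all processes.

136

Schedule: | T1 0-4 | idle 4-10 | T2 10-19 | T8 19-20 | T4 20-30 | T7 30-40 | T3 40-53 | T6 53-67 | T5 67-82 |
Completion: T1=4  T2=19  T3=53  T4=30  T5=82  T6=67  T7=40  T8=20
Turnaround (C−A): T1=4  T2=9  T3=41  T4=16  T5=67  T6=50  T7=23  T8=2
Waiting = turnaround − burst: T1=0, T2=0, T3=28, T4=6, T5=52, T6=36, T7=13, T8=1
Total waiting = 0 + 0 + 28 + 6 + 52 + 36 + 13 + 1 = 136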